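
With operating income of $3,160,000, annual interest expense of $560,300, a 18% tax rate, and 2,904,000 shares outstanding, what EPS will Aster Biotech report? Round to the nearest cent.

Pre-tax income = $3,160,000 − $560,300.00 = $2,599,700.00.
After tax at 18%: net income = $2,599,700.00 × 0.82 = $2,131,754.00.
EPS = $2,131,754.00 ÷ 2,904,000 = $0.73.

$0.73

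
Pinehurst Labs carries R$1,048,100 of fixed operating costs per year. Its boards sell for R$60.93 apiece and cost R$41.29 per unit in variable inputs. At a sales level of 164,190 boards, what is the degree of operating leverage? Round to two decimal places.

Contribution at this volume is 164,190 × R$19.64 = R$3,224,691.60.
EBIT = R$3,224,691.60 − R$1,048,100 = R$2,176,591.60.
DOL = contribution ÷ EBIT = R$3,224,691.60 ÷ R$2,176,591.60 = 1.4815.

1.48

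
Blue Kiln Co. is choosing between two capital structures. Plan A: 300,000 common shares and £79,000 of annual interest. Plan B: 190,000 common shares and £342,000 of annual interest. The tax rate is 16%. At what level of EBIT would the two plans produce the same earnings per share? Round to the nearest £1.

Set EPS_A = EPS_B: (EBIT − £79,000)(1 − 0.16) ÷ 300,000 = (EBIT − £342,000)(1 − 0.16) ÷ 190,000.
The (1 − t) factor cancels: (EBIT − 79,000) × 190,000 = (EBIT − 342,000) × 300,000.
Solving, EBIT = (342,000·300,000 − 79,000·190,000) / (300,000 − 190,000) = 87,590,000,000 / 110,000 = 796,272.73.

£796,273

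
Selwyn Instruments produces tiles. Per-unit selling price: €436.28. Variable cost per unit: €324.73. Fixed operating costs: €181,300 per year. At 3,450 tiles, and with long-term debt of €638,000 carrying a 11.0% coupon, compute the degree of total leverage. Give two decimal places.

Total contribution margin = 3,450 × €111.55 = €384,847.50.
Operating income = contribution − fixed costs = €384,847.50 − €181,300 = €203,547.50. Interest = €70,180.00.
DOL = €384,847.50 ÷ €203,547.50 = 1.8907; DFL = €203,547.50 ÷ €133,367.50 = 1.5262.
DCL = DOL × DFL = 1.8907 × 1.5262 = 2.8856.

2.89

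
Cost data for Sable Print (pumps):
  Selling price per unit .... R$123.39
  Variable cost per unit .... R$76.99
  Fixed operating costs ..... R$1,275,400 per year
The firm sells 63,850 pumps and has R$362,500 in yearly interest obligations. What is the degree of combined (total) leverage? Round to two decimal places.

2.24

Total contribution margin = 63,850 × R$46.40 = R$2,962,640.00.
EBIT = R$2,962,640.00 − R$1,275,400 = R$1,687,240.00. Interest = R$362,500.00.
DOL = R$2,962,640.00 ÷ R$1,687,240.00 = 1.7559; DFL = R$1,687,240.00 ÷ R$1,324,740.00 = 1.2736.
Combined leverage = 1.7559 × 1.2736 = 2.2363.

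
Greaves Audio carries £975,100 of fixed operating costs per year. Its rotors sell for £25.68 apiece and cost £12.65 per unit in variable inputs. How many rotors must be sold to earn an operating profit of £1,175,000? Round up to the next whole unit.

165,012 rotors

Each unit contributes £25.68 − £12.65 = £13.03.
Need Q such that Q × £13.03 − £975,100 = £1,175,000, i.e. Q = £2,150,100 / £13.03 = 165,011.51 → 165,012.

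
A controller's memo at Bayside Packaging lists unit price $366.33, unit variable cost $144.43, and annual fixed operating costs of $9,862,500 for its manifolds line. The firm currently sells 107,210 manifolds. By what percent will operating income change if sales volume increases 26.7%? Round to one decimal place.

+45.6%

Total contribution margin = 107,210 × $221.90 = $23,789,899.00.
EBIT = $23,789,899.00 − $9,862,500 = $13,927,399.00.
Degree of operating leverage = $23,789,899.00 / $13,927,399.00 = 1.7081.
So EBIT moves 1.7081 × (+26.7%) = +45.6%.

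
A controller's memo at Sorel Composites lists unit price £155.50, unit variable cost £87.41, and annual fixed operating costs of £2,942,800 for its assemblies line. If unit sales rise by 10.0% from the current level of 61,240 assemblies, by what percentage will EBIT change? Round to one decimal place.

+34.0%

Total contribution margin = 61,240 × £68.09 = £4,169,831.60.
Operating income = contribution − fixed costs = £4,169,831.60 − £2,942,800 = £1,227,031.60.
Degree of operating leverage = £4,169,831.60 / £1,227,031.60 = 3.3983.
Operating income changes by 3.3983 × +10.0% = +34.0%.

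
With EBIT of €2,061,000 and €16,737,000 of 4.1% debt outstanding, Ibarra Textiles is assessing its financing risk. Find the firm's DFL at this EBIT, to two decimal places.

Interest = €686,217.00.
DFL = EBIT ÷ (EBIT − I) = €2,061,000 ÷ (€2,061,000 − €686,217.00) = €2,061,000 ÷ €1,374,783.00 = 1.4991.

1.50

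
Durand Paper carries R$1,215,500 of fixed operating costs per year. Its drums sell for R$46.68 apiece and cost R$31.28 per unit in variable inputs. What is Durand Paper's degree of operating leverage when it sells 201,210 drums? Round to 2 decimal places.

1.65

At 201,210 units, contribution = 201,210 × R$15.40 = R$3,098,634.00.
Operating income = contribution − fixed costs = R$3,098,634.00 − R$1,215,500 = R$1,883,134.00.
DOL = contribution ÷ EBIT = R$3,098,634.00 ÷ R$1,883,134.00 = 1.6455.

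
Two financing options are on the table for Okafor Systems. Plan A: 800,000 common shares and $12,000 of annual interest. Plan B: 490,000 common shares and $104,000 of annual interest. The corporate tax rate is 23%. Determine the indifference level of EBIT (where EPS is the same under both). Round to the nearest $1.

At indifference, (EBIT − 12,000)(1 − t)/800,000 = (EBIT − 104,000)(1 − t)/490,000.
The (1 − t) factor cancels: (EBIT − 12,000) × 490,000 = (EBIT − 104,000) × 800,000.
Solving, EBIT = (104,000·800,000 − 12,000·490,000) / (800,000 − 490,000) = 77,320,000,000 / 310,000 = 249,419.35.

$249,419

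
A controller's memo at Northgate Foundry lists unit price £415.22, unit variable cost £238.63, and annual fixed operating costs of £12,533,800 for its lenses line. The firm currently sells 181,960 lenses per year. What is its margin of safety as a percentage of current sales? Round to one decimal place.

61.0%

Contribution margin per unit = £415.22 − £238.63 = £176.59. Break-even units = £12,533,800 ÷ £176.59 = 70,976.84; break-even revenue = 70,976.84 × £415.22 = £29,471,003.09.
Actual sales revenue = 181,960 × £415.22 = £75,553,431.20.
Margin of safety = (£75,553,431.20 − £29,471,003.09) ÷ £75,553,431.20 = 61.0%.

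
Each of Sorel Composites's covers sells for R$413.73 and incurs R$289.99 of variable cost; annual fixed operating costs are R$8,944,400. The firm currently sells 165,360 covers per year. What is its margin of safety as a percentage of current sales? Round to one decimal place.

Each unit contributes R$413.73 − R$289.99 = R$123.74. Break-even units = R$8,944,400 ÷ R$123.74 = 72,283.82; break-even revenue = 72,283.82 × R$413.73 = R$29,905,985.23.
Actual sales revenue = 165,360 × R$413.73 = R$68,414,392.80.
Margin of safety = (R$68,414,392.80 − R$29,905,985.23) ÷ R$68,414,392.80 = 56.3%.

56.3%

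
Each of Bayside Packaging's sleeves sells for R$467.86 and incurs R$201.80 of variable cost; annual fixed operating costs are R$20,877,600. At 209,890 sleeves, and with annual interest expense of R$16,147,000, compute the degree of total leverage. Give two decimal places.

Total contribution margin = 209,890 × R$266.06 = R$55,843,333.40.
Operating income = contribution − fixed costs = R$55,843,333.40 − R$20,877,600 = R$34,965,733.40. Interest = R$16,147,000.00.
DOL = R$55,843,333.40 ÷ R$34,965,733.40 = 1.5971; DFL = R$34,965,733.40 ÷ R$18,818,733.40 = 1.8580.
Combined leverage = 1.5971 × 1.8580 = 2.9674.

2.97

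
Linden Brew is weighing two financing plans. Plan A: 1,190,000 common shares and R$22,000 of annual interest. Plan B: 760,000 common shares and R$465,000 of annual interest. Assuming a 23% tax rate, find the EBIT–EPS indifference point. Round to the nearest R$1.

Set EPS_A = EPS_B: (EBIT − R$22,000)(1 − 0.23) ÷ 1,190,000 = (EBIT − R$465,000)(1 − 0.23) ÷ 760,000.
Cancelling (1 − t) and cross-multiplying: 760,000·(EBIT − 22,000) = 1,190,000·(EBIT − 465,000).
Solving, EBIT = (465,000·1,190,000 − 22,000·760,000) / (1,190,000 − 760,000) = 536,630,000,000 / 430,000 = 1,247,976.74.

R$1,247,977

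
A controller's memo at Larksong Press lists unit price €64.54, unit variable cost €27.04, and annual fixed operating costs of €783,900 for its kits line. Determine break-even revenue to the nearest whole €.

€1,349,144

Contribution margin per unit = €64.54 − €27.04 = €37.50, a CM ratio of €37.50 ÷ €64.54 = 0.5810.
Break-even sales = FC ÷ CM ratio = €783,900 × €64.54 / €37.50 = €1,349,144.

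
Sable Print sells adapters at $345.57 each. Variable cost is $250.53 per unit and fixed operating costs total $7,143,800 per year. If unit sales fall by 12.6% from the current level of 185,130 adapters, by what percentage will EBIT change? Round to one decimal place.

-21.2%

Total contribution margin = 185,130 × $95.04 = $17,594,755.20.
Operating income = contribution − fixed costs = $17,594,755.20 − $7,143,800 = $10,450,955.20.
So DOL = total CM / EBIT = $17,594,755.20 / $10,450,955.20 = 1.6836.
Operating income changes by 1.6836 × -12.6% = -21.2%.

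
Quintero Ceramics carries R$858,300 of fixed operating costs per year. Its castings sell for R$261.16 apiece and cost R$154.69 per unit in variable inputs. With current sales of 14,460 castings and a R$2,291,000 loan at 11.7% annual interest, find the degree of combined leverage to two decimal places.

At 14,460 units, contribution = 14,460 × R$106.47 = R$1,539,556.20.
Subtracting fixed costs: EBIT = R$1,539,556.20 − R$858,300 = R$681,256.20. Interest = R$268,047.00, so EBIT − I = R$413,209.20.
DCL = contribution ÷ (EBIT − I) = R$1,539,556.20 ÷ R$413,209.20 = 3.7259.

3.73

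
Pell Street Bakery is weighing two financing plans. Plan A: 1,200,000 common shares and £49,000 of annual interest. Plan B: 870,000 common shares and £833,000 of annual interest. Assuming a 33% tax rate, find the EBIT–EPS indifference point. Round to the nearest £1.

£2,899,909

Set EPS_A = EPS_B: (EBIT − £49,000)(1 − 0.33) ÷ 1,200,000 = (EBIT − £833,000)(1 − 0.33) ÷ 870,000.
The (1 − t) factor cancels: (EBIT − 49,000) × 870,000 = (EBIT − 833,000) × 1,200,000.
Solving, EBIT = (833,000·1,200,000 − 49,000·870,000) / (1,200,000 − 870,000) = 956,970,000,000 / 330,000 = 2,899,909.09.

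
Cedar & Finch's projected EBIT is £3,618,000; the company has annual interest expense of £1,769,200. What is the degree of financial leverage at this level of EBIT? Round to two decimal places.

1.96

Interest = £1,769,200.00.
DFL = EBIT ÷ (EBIT − I) = £3,618,000 ÷ (£3,618,000 − £1,769,200.00) = £3,618,000 ÷ £1,848,800.00 = 1.9569.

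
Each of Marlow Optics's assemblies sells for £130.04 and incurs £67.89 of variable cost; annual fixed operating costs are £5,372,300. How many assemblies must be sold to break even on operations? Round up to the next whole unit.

86,441 assemblies

Each unit contributes £130.04 − £67.89 = £62.15.
Break-even volume = fixed costs ÷ CM per unit = £5,372,300 ÷ £62.15 = 86,440.87, so 86,441 assemblies.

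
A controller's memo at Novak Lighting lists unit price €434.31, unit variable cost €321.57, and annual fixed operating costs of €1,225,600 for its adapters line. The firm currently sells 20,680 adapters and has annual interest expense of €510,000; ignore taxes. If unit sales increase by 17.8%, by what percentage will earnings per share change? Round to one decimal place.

+69.6%

At 20,680 units, contribution = 20,680 × €112.74 = €2,331,463.20.
EBIT = €2,331,463.20 − €1,225,600 = €1,105,863.20.
Interest = €510,000.00, so EBIT − I = €595,863.20.
Degree of combined leverage = contribution ÷ (EBIT − I) = €2,331,463.20 ÷ €595,863.20 = 3.9127.
%ΔEPS = DCL × %ΔSales = 3.9127 × +17.8% = +69.6%.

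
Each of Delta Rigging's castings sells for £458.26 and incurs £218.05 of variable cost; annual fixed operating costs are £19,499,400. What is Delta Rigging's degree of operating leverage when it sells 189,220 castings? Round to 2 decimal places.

At 189,220 units, contribution = 189,220 × £240.21 = £45,452,536.20.
EBIT = £45,452,536.20 − £19,499,400 = £25,953,136.20.
So DOL = total CM / EBIT = £45,452,536.20 / £25,953,136.20 = 1.7513.

1.75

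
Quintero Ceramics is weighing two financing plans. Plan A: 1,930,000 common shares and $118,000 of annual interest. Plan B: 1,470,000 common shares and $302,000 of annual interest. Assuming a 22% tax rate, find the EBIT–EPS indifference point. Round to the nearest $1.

$890,000

Set EPS_A = EPS_B: (EBIT − $118,000)(1 − 0.22) ÷ 1,930,000 = (EBIT − $302,000)(1 − 0.22) ÷ 1,470,000.
Cancelling (1 − t) and cross-multiplying: 1,470,000·(EBIT − 118,000) = 1,930,000·(EBIT − 302,000).
EBIT × (1,930,000 − 1,470,000) = 302,000 × 1,930,000 − 118,000 × 1,470,000 = 409,400,000,000, so EBIT = 409,400,000,000 ÷ 460,000 = 890,000.00.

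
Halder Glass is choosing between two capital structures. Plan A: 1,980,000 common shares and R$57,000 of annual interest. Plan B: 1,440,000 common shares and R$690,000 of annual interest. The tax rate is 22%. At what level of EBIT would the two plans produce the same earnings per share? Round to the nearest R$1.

At indifference, (EBIT − 57,000)(1 − t)/1,980,000 = (EBIT − 690,000)(1 − t)/1,440,000.
The (1 − t) factor cancels: (EBIT − 57,000) × 1,440,000 = (EBIT − 690,000) × 1,980,000.
Solving, EBIT = (690,000·1,980,000 − 57,000·1,440,000) / (1,980,000 − 1,440,000) = 1,284,120,000,000 / 540,000 = 2,378,000.00.

R$2,378,000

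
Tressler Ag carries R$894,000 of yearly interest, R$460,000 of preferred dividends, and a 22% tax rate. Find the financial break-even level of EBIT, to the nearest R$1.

R$1,483,744

Grossing the preferred dividend up to pre-tax terms: R$460,000 / (1 − 0.22) = R$589,743.59.
Financial break-even EBIT = interest + D_p ÷ (1 − t) = R$894,000 + R$589,743.59 = R$1,483,743.59.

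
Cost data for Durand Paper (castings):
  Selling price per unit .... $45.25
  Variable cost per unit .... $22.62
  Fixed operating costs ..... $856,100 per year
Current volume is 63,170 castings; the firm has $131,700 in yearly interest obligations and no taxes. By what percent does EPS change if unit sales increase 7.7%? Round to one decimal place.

At 63,170 units, contribution = 63,170 × $22.63 = $1,429,537.10.
Operating income = contribution − fixed costs = $1,429,537.10 − $856,100 = $573,437.10.
After interest of $131,700.00, pre-tax earnings = $441,737.10.
DCL = total CM / (EBIT − I) = $1,429,537.10 / $441,737.10 = 3.2362.
EPS therefore changes by 3.2362 × (+7.7%) = +24.9%.

+24.9%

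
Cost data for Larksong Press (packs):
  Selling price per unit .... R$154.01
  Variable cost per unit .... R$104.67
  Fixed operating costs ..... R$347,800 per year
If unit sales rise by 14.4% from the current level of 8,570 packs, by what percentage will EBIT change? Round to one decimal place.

+81.1%

At 8,570 units, contribution = 8,570 × R$49.34 = R$422,843.80.
EBIT = R$422,843.80 − R$347,800 = R$75,043.80.
DOL = contribution ÷ EBIT = R$422,843.80 ÷ R$75,043.80 = 5.6346.
%ΔEBIT = DOL × %ΔSales = 5.6346 × +14.4% = +81.1%.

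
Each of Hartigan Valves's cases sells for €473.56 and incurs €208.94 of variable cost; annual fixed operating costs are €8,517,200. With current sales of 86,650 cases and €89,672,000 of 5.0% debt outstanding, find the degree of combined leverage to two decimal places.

2.31

Total contribution margin = 86,650 × €264.62 = €22,929,323.00.
EBIT = €22,929,323.00 − €8,517,200 = €14,412,123.00. Interest = €4,483,600.00, so EBIT − I = €9,928,523.00.
Degree of total leverage = total CM / (EBIT − interest) = €22,929,323.00 / €9,928,523.00 = 2.3094.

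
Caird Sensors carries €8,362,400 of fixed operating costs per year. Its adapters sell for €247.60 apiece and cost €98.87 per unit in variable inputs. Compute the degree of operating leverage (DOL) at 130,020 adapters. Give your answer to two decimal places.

1.76

Total contribution margin = 130,020 × €148.73 = €19,337,874.60.
EBIT = €19,337,874.60 − €8,362,400 = €10,975,474.60.
So DOL = total CM / EBIT = €19,337,874.60 / €10,975,474.60 = 1.7619.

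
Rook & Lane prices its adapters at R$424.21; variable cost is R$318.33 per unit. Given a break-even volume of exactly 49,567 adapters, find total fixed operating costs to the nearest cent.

Contribution margin per unit = R$424.21 − R$318.33 = R$105.88.
Fixed costs = break-even units × CM = 49,567 × R$105.88 = R$5,248,153.96.

R$5,248,153.96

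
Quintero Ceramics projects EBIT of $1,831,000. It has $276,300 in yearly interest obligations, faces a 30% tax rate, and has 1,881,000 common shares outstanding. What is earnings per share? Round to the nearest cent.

$0.58

Interest = $276,300.00, so EBT = $1,831,000 − $276,300.00 = $1,554,700.00.
Net income = $1,554,700.00 × (1 − 0.30) = $1,088,290.00.
Per share: $1,088,290.00 / 1,881,000 shares = $0.58.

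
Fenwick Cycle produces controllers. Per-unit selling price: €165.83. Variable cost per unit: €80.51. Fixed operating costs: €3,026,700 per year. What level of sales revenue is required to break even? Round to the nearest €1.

€5,882,767

CM per unit = €165.83 − €80.51 = €85.32; CM ratio = €85.32 / €165.83 = 0.5145.
Break-even revenue = fixed costs × price ÷ CM = €3,026,700 × €165.83 ÷ €85.32 = €5,882,767.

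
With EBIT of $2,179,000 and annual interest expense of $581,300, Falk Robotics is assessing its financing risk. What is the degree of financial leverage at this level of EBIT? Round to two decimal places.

1.36

Interest = $581,300.00.
DFL = EBIT ÷ (EBIT − I) = $2,179,000 ÷ ($2,179,000 − $581,300.00) = $2,179,000 ÷ $1,597,700.00 = 1.3638.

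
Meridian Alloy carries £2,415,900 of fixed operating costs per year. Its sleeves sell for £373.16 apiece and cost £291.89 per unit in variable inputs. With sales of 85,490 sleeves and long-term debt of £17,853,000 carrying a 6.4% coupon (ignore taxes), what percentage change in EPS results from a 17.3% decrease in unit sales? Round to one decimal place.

-35.5%

Total contribution margin = 85,490 × £81.27 = £6,947,772.30.
Operating income = contribution − fixed costs = £6,947,772.30 − £2,415,900 = £4,531,872.30.
After interest of £1,142,592.00, pre-tax earnings = £3,389,280.30.
Degree of combined leverage = contribution ÷ (EBIT − I) = £6,947,772.30 ÷ £3,389,280.30 = 2.0499.
%ΔEPS = DCL × %ΔSales = 2.0499 × -17.3% = -35.5%.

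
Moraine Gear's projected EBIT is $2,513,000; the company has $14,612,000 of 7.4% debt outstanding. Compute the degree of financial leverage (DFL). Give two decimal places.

1.76

Annual interest charges come to $1,081,288.00.
DFL = EBIT ÷ (EBIT − I) = $2,513,000 ÷ ($2,513,000 − $1,081,288.00) = $2,513,000 ÷ $1,431,712.00 = 1.7552.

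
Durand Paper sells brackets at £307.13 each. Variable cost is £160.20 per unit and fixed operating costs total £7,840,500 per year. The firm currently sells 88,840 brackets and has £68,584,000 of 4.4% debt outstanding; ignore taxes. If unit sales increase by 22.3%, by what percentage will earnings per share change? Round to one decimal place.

+132.6%

Contribution at this volume is 88,840 × £146.93 = £13,053,261.20.
Subtracting fixed costs: EBIT = £13,053,261.20 − £7,840,500 = £5,212,761.20.
Interest = £3,017,696.00, so EBIT − I = £2,195,065.20.
Degree of combined leverage = contribution ÷ (EBIT − I) = £13,053,261.20 ÷ £2,195,065.20 = 5.9466.
%ΔEPS = DCL × %ΔSales = 5.9466 × +22.3% = +132.6%.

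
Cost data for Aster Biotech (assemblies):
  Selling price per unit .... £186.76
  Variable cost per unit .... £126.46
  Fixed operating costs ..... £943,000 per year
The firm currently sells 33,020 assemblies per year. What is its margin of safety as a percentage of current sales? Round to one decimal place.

Each unit contributes £186.76 − £126.46 = £60.30. Break-even units = £943,000 ÷ £60.30 = 15,638.47; break-even revenue = 15,638.47 × £186.76 = £2,920,641.46.
Actual sales revenue = 33,020 × £186.76 = £6,166,815.20.
Margin of safety = (£6,166,815.20 − £2,920,641.46) ÷ £6,166,815.20 = 52.6%.

52.6%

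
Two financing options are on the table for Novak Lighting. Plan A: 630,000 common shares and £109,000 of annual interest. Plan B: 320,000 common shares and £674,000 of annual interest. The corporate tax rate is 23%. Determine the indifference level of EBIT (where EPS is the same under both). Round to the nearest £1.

£1,257,226

Set EPS_A = EPS_B: (EBIT − £109,000)(1 − 0.23) ÷ 630,000 = (EBIT − £674,000)(1 − 0.23) ÷ 320,000.
Cancelling (1 − t) and cross-multiplying: 320,000·(EBIT − 109,000) = 630,000·(EBIT − 674,000).
EBIT × (630,000 − 320,000) = 674,000 × 630,000 − 109,000 × 320,000 = 389,740,000,000, so EBIT = 389,740,000,000 ÷ 310,000 = 1,257,225.81.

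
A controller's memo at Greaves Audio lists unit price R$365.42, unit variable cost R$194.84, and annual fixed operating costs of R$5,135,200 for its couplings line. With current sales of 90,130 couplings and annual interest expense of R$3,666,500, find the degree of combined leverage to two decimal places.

2.34

Total contribution margin = 90,130 × R$170.58 = R$15,374,375.40.
Operating income = contribution − fixed costs = R$15,374,375.40 − R$5,135,200 = R$10,239,175.40. Interest = R$3,666,500.00, so EBIT − I = R$6,572,675.40.
Degree of total leverage = total CM / (EBIT − interest) = R$15,374,375.40 / R$6,572,675.40 = 2.3391.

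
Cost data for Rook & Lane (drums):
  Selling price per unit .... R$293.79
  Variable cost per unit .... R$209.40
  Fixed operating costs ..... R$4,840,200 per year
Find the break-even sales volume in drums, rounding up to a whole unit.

57,356 drums

Unit CM = price − variable cost = R$293.79 − R$209.40 = R$84.39.
Units to break even: R$4,840,200 ÷ R$84.39 = 57,355.14, rounded up to 57,356.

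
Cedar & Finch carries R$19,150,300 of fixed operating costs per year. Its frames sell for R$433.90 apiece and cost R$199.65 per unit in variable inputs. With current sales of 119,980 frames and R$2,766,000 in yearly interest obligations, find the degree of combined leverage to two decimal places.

4.54

Total contribution margin = 119,980 × R$234.25 = R$28,105,315.00.
EBIT = R$28,105,315.00 − R$19,150,300 = R$8,955,015.00. Interest = R$2,766,000.00, so EBIT − I = R$6,189,015.00.
DCL = contribution ÷ (EBIT − I) = R$28,105,315.00 ÷ R$6,189,015.00 = 4.5412.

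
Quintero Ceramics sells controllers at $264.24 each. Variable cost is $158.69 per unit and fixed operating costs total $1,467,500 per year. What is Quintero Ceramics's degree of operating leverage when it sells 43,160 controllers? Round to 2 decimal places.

1.48

Total contribution margin = 43,160 × $105.55 = $4,555,538.00.
Subtracting fixed costs: EBIT = $4,555,538.00 − $1,467,500 = $3,088,038.00.
Degree of operating leverage = $4,555,538.00 / $3,088,038.00 = 1.4752.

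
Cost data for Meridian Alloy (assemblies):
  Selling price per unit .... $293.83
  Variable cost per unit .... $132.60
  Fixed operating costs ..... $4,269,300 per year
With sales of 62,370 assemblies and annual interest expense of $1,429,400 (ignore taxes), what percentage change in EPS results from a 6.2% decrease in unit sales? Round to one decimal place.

-14.3%

At 62,370 units, contribution = 62,370 × $161.23 = $10,055,915.10.
EBIT = $10,055,915.10 − $4,269,300 = $5,786,615.10.
Interest = $1,429,400.00, so EBIT − I = $4,357,215.10.
DCL = total CM / (EBIT − I) = $10,055,915.10 / $4,357,215.10 = 2.3079.
%ΔEPS = DCL × %ΔSales = 2.3079 × -6.2% = -14.3%.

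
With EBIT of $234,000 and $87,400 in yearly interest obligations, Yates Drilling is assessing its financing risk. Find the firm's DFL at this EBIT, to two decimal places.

Annual interest charges come to $87,400.00.
Degree of financial leverage = EBIT / (EBIT − interest) = $234,000 / $146,600.00 = 1.5962.

1.60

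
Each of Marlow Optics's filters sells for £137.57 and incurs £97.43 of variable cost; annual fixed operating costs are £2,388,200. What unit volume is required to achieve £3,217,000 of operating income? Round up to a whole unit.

Unit CM = price − variable cost = £137.57 − £97.43 = £40.14.
Need Q such that Q × £40.14 − £2,388,200 = £3,217,000, i.e. Q = £5,605,200 / £40.14 = 139,641.26 → 139,642.

139,642 filters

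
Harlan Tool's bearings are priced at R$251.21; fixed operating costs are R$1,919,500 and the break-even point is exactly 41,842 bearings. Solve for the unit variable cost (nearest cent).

Contribution per unit must be FC / Q = R$1,919,500 / 41,842 = R$45.8750.
Variable cost per unit = R$251.21 − R$45.8750 = R$205.34.

R$205.34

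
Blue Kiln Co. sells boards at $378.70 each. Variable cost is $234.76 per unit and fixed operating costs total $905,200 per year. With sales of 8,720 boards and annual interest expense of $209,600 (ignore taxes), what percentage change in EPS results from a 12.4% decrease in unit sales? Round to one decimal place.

Contribution at this volume is 8,720 × $143.94 = $1,255,156.80.
EBIT = $1,255,156.80 − $905,200 = $349,956.80.
After interest of $209,600.00, pre-tax earnings = $140,356.80.
Degree of combined leverage = contribution ÷ (EBIT − I) = $1,255,156.80 ÷ $140,356.80 = 8.9426.
%ΔEPS = DCL × %ΔSales = 8.9426 × -12.4% = -110.9%.

-110.9%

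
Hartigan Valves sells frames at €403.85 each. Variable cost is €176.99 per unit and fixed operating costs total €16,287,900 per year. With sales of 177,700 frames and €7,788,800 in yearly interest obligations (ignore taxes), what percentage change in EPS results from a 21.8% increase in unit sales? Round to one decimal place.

Total contribution margin = 177,700 × €226.86 = €40,313,022.00.
Subtracting fixed costs: EBIT = €40,313,022.00 − €16,287,900 = €24,025,122.00.
After interest of €7,788,800.00, pre-tax earnings = €16,236,322.00.
DCL = total CM / (EBIT − I) = €40,313,022.00 / €16,236,322.00 = 2.4829.
%ΔEPS = DCL × %ΔSales = 2.4829 × +21.8% = +54.1%.

+54.1%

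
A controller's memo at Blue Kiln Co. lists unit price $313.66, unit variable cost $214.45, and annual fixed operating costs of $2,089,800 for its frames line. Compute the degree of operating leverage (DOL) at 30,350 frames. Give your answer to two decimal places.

3.27

At 30,350 units, contribution = 30,350 × $99.21 = $3,011,023.50.
Subtracting fixed costs: EBIT = $3,011,023.50 − $2,089,800 = $921,223.50.
DOL = contribution ÷ EBIT = $3,011,023.50 ÷ $921,223.50 = 3.2685.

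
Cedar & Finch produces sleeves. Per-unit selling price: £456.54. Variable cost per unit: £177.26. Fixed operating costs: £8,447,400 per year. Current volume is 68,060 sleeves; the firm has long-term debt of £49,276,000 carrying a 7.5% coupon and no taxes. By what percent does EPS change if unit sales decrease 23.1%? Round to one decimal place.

-64.0%

Total contribution margin = 68,060 × £279.28 = £19,007,796.80.
EBIT = £19,007,796.80 − £8,447,400 = £10,560,396.80.
Interest = £3,695,700.00, so EBIT − I = £6,864,696.80.
DCL = total CM / (EBIT − I) = £19,007,796.80 / £6,864,696.80 = 2.7689.
%ΔEPS = DCL × %ΔSales = 2.7689 × -23.1% = -64.0%.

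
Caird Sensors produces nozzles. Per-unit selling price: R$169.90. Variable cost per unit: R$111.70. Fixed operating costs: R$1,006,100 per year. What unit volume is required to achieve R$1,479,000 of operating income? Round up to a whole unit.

42,700 nozzles

Contribution margin per unit = R$169.90 − R$111.70 = R$58.20.
Required volume = (fixed costs + target profit) ÷ CM = (R$1,006,100 + R$1,479,000) ÷ R$58.20 = 42,699.31, so 42,700 nozzles.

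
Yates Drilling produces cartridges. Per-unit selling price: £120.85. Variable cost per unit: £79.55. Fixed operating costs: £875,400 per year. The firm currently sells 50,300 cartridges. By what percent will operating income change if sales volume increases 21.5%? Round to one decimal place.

+37.2%

Contribution at this volume is 50,300 × £41.30 = £2,077,390.00.
Operating income = contribution − fixed costs = £2,077,390.00 − £875,400 = £1,201,990.00.
DOL = contribution ÷ EBIT = £2,077,390.00 ÷ £1,201,990.00 = 1.7283.
Operating income changes by 1.7283 × +21.5% = +37.2%.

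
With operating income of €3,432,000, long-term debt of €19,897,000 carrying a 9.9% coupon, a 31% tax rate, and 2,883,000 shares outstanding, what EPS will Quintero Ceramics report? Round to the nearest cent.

Interest = €1,969,803.00, so EBT = €3,432,000 − €1,969,803.00 = €1,462,197.00.
After tax at 31%: net income = €1,462,197.00 × 0.69 = €1,008,915.93.
Per share: €1,008,915.93 / 2,883,000 shares = €0.35.

€0.35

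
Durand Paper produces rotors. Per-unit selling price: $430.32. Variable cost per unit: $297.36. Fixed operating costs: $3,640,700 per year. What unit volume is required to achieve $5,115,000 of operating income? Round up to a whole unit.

Contribution margin per unit = $430.32 − $297.36 = $132.96.
Units = (FC + target) / CM = ($3,640,700 + $5,115,000) / $132.96 = 65,852.14, so 65,853 rotors.

65,853 rotors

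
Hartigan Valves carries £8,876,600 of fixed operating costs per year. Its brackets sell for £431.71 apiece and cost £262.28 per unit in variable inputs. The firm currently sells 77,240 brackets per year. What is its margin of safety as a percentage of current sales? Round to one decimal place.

32.2%

Contribution margin per unit = £431.71 − £262.28 = £169.43. Break-even units = £8,876,600 ÷ £169.43 = 52,390.96; break-even revenue = 52,390.96 × £431.71 = £22,617,700.44.
Actual sales revenue = 77,240 × £431.71 = £33,345,280.40.
Margin of safety = (£33,345,280.40 − £22,617,700.44) ÷ £33,345,280.40 = 32.2%.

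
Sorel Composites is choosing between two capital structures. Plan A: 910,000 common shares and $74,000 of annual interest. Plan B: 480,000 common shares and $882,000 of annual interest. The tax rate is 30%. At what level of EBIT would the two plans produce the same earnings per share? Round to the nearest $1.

$1,783,953

At indifference, (EBIT − 74,000)(1 − t)/910,000 = (EBIT − 882,000)(1 − t)/480,000.
The (1 − t) factor cancels: (EBIT − 74,000) × 480,000 = (EBIT − 882,000) × 910,000.
EBIT × (910,000 − 480,000) = 882,000 × 910,000 − 74,000 × 480,000 = 767,100,000,000, so EBIT = 767,100,000,000 ÷ 430,000 = 1,783,953.49.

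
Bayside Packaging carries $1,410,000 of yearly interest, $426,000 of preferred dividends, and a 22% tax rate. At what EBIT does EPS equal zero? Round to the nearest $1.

Grossing the preferred dividend up to pre-tax terms: $426,000 / (1 − 0.22) = $546,153.85.
EPS = 0 when EBIT covers interest plus the pre-tax preferred burden: $1,410,000 + $546,153.85 = $1,956,153.85.

$1,956,154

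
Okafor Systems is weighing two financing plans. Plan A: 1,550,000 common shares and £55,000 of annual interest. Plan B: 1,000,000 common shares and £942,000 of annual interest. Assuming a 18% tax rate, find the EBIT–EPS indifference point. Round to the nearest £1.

£2,554,727

Set EPS_A = EPS_B: (EBIT − £55,000)(1 − 0.18) ÷ 1,550,000 = (EBIT − £942,000)(1 − 0.18) ÷ 1,000,000.
The (1 − t) factor cancels: (EBIT − 55,000) × 1,000,000 = (EBIT − 942,000) × 1,550,000.
Solving, EBIT = (942,000·1,550,000 − 55,000·1,000,000) / (1,550,000 − 1,000,000) = 1,405,100,000,000 / 550,000 = 2,554,727.27.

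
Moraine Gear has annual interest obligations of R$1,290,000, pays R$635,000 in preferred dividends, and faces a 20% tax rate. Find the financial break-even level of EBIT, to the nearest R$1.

Preferred dividends are paid after tax, so their pre-tax equivalent is R$635,000 ÷ (1 − 0.20) = R$793,750.00.
EPS = 0 when EBIT covers interest plus the pre-tax preferred burden: R$1,290,000 + R$793,750.00 = R$2,083,750.00.

R$2,083,750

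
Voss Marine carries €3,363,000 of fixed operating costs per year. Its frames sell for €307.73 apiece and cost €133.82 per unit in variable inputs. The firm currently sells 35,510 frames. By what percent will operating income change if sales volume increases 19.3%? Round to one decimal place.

Contribution at this volume is 35,510 × €173.91 = €6,175,544.10.
Subtracting fixed costs: EBIT = €6,175,544.10 − €3,363,000 = €2,812,544.10.
Degree of operating leverage = €6,175,544.10 / €2,812,544.10 = 2.1957.
So EBIT moves 2.1957 × (+19.3%) = +42.4%.

+42.4%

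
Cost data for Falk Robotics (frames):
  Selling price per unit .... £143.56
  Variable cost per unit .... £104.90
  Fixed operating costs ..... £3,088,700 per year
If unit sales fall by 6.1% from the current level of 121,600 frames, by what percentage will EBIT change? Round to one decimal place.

-17.8%

Contribution at this volume is 121,600 × £38.66 = £4,701,056.00.
Operating income = contribution − fixed costs = £4,701,056.00 − £3,088,700 = £1,612,356.00.
So DOL = total CM / EBIT = £4,701,056.00 / £1,612,356.00 = 2.9156.
%ΔEBIT = DOL × %ΔSales = 2.9156 × -6.1% = -17.8%.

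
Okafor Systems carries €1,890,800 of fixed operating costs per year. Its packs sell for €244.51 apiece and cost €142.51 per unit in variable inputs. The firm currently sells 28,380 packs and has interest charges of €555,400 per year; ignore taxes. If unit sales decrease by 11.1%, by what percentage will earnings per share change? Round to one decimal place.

-71.6%

At 28,380 units, contribution = 28,380 × €102.00 = €2,894,760.00.
Operating income = contribution − fixed costs = €2,894,760.00 − €1,890,800 = €1,003,960.00.
Interest = €555,400.00, so EBIT − I = €448,560.00.
DCL = total CM / (EBIT − I) = €2,894,760.00 / €448,560.00 = 6.4535.
EPS therefore changes by 6.4535 × (-11.1%) = -71.6%.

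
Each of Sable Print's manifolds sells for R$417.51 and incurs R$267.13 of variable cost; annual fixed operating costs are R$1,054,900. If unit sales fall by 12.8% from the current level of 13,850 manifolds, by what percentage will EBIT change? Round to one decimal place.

-25.9%

Total contribution margin = 13,850 × R$150.38 = R$2,082,763.00.
Subtracting fixed costs: EBIT = R$2,082,763.00 − R$1,054,900 = R$1,027,863.00.
DOL = contribution ÷ EBIT = R$2,082,763.00 ÷ R$1,027,863.00 = 2.0263.
Operating income changes by 2.0263 × -12.8% = -25.9%.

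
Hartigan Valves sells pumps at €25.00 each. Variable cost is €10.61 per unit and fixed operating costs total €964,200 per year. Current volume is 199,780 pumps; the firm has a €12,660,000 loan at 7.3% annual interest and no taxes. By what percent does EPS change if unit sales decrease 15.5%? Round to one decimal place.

At 199,780 units, contribution = 199,780 × €14.39 = €2,874,834.20.
Operating income = contribution − fixed costs = €2,874,834.20 − €964,200 = €1,910,634.20.
After interest of €924,180.00, pre-tax earnings = €986,454.20.
DCL = total CM / (EBIT − I) = €2,874,834.20 / €986,454.20 = 2.9143.
%ΔEPS = DCL × %ΔSales = 2.9143 × -15.5% = -45.2%.

-45.2%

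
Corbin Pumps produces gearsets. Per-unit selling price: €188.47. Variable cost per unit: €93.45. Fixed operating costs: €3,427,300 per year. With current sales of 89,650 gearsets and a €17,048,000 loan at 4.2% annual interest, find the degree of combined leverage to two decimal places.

1.95

At 89,650 units, contribution = 89,650 × €95.02 = €8,518,543.00.
Subtracting fixed costs: EBIT = €8,518,543.00 − €3,427,300 = €5,091,243.00. Interest = €716,016.00.
DOL = €8,518,543.00 ÷ €5,091,243.00 = 1.6732; DFL = €5,091,243.00 ÷ €4,375,227.00 = 1.1637.
DCL = DOL × DFL = 1.6732 × 1.1637 = 1.9471.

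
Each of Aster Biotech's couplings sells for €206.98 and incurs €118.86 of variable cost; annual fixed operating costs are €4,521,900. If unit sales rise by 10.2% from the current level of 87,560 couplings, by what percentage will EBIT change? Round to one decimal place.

Total contribution margin = 87,560 × €88.12 = €7,715,787.20.
Operating income = contribution − fixed costs = €7,715,787.20 − €4,521,900 = €3,193,887.20.
So DOL = total CM / EBIT = €7,715,787.20 / €3,193,887.20 = 2.4158.
Operating income changes by 2.4158 × +10.2% = +24.6%.

+24.6%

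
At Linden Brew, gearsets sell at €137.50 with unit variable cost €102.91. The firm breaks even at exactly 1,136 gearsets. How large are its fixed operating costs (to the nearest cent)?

Each unit contributes €137.50 − €102.91 = €34.59.
Since BE = FC / CM, FC = 1,136 × €34.59 = €39,294.24.

€39,294.24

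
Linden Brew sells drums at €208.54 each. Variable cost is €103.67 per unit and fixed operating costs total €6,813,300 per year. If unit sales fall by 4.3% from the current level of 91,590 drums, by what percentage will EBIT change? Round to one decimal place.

-14.8%

Contribution at this volume is 91,590 × €104.87 = €9,605,043.30.
EBIT = €9,605,043.30 − €6,813,300 = €2,791,743.30.
Degree of operating leverage = €9,605,043.30 / €2,791,743.30 = 3.4405.
Operating income changes by 3.4405 × -4.3% = -14.8%.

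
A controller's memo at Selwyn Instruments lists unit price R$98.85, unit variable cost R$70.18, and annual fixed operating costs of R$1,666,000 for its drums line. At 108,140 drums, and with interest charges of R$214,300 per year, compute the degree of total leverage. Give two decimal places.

Contribution at this volume is 108,140 × R$28.67 = R$3,100,373.80.
Subtracting fixed costs: EBIT = R$3,100,373.80 − R$1,666,000 = R$1,434,373.80. Interest = R$214,300.00.
DOL = R$3,100,373.80 ÷ R$1,434,373.80 = 2.1615; DFL = R$1,434,373.80 ÷ R$1,220,073.80 = 1.1756.
DCL = DOL × DFL = 2.1615 × 1.1756 = 2.5411.

2.54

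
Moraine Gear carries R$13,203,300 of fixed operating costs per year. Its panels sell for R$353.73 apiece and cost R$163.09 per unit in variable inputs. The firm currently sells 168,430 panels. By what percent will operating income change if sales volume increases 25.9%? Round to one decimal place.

+44.0%

Contribution at this volume is 168,430 × R$190.64 = R$32,109,495.20.
Operating income = contribution − fixed costs = R$32,109,495.20 − R$13,203,300 = R$18,906,195.20.
DOL = contribution ÷ EBIT = R$32,109,495.20 ÷ R$18,906,195.20 = 1.6984.
So EBIT moves 1.6984 × (+25.9%) = +44.0%.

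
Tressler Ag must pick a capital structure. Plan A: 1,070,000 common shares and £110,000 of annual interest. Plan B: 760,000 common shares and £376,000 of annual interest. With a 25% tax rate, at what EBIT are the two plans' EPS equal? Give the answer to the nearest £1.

£1,028,129

At indifference, (EBIT − 110,000)(1 − t)/1,070,000 = (EBIT − 376,000)(1 − t)/760,000.
The (1 − t) factor cancels: (EBIT − 110,000) × 760,000 = (EBIT − 376,000) × 1,070,000.
EBIT × (1,070,000 − 760,000) = 376,000 × 1,070,000 − 110,000 × 760,000 = 318,720,000,000, so EBIT = 318,720,000,000 ÷ 310,000 = 1,028,129.03.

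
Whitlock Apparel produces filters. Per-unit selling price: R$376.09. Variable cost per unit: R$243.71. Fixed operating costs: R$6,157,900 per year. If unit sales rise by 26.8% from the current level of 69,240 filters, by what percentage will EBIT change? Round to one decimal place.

Total contribution margin = 69,240 × R$132.38 = R$9,165,991.20.
EBIT = R$9,165,991.20 − R$6,157,900 = R$3,008,091.20.
DOL = contribution ÷ EBIT = R$9,165,991.20 ÷ R$3,008,091.20 = 3.0471.
%ΔEBIT = DOL × %ΔSales = 3.0471 × +26.8% = +81.7%.

+81.7%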